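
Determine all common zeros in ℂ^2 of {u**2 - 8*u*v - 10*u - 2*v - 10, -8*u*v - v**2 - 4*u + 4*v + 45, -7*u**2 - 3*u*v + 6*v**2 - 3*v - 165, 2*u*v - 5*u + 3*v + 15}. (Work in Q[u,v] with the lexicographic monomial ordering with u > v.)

Compute a lex Gröbner basis by Buchberger's algorithm.
f_1 = u**2 - 8*u*v - 10*u - 2*v - 10, LT = u**2.
f_2 = -8*u*v - 4*u - v**2 + 4*v + 45, LT = u*v.
f_3 = -7*u**2 - 3*u*v + 6*v**2 - 3*v - 165, LT = u**2.
f_4 = 2*u*v - 5*u + 3*v + 15, LT = u*v.

S(f_1,f_2): lcm = u**2*v. S = -1/2*u**2 - 65/8*u*v**2 - 19/2*u*v + 45/8*u - 2*v**2 - 10*v.
  leading term u**2: subtract (-1/2)·f_1 from -1/2*u**2 - 65/8*u*v**2 - 19/2*u*v + 45/8*u - 2*v**2 - 10*v → -65/8*u*v**2 - 27/2*u*v + 5/8*u - 2*v**2 - 11*v - 5
  leading term u*v**2: subtract (65/64*v)·f_2 from -65/8*u*v**2 - 27/2*u*v + 5/8*u - 2*v**2 - 11*v - 5 → -151/16*u*v + 5/8*u + 65/64*v**3 - 97/16*v**2 - 3629/64*v - 5
  leading term u*v: subtract (151/128)·f_2 from -151/16*u*v + 5/8*u + 65/64*v**3 - 97/16*v**2 - 3629/64*v - 5 → 171/32*u + 65/64*v**3 - 625/128*v**2 - 3931/64*v - 7435/128
  leading term u: no divisor's leading term divides it; move 171/32*u to the remainder.
  leading term v**3: no divisor's leading term divides it; move 65/64*v**3 to the remainder.
  leading term v**2: no divisor's leading term divides it; move -625/128*v**2 to the remainder.
  leading term v: no divisor's leading term divides it; move -3931/64*v to the remainder.
  leading term 1: no divisor's leading term divides it; move -7435/128 to the remainder.
  remainder 171/32*u + 65/64*v**3 - 625/128*v**2 - 3931/64*v - 7435/128 ≠ 0; add h_5 = 171/32*u + 65/64*v**3 - 625/128*v**2 - 3931/64*v - 7435/128 to the basis.

S(f_1,f_3): lcm = u**2. S = -59/7*u*v - 10*u + 6/7*v**2 - 17/7*v - 235/7.
  leading term u*v: subtract (59/56)·f_2 from -59/7*u*v - 10*u + 6/7*v**2 - 17/7*v - 235/7 → -81/14*u + 107/56*v**2 - 93/14*v - 4535/56
  leading term u: subtract (-144/133)·h_5 from -81/14*u + 107/56*v**2 - 93/14*v - 4535/56 → 585/532*v**3 - 449/133*v**2 - 5559/76*v - 19135/133
  leading term v**3: no divisor's leading term divides it; move 585/532*v**3 to the remainder.
  leading term v**2: no divisor's leading term divides it; move -449/133*v**2 to the remainder.
  leading term v: no divisor's leading term divides it; move -5559/76*v to the remainder.
  leading term 1: no divisor's leading term divides it; move -19135/133 to the remainder.
  remainder 585/532*v**3 - 449/133*v**2 - 5559/76*v - 19135/133 ≠ 0; add h_6 = 585/532*v**3 - 449/133*v**2 - 5559/76*v - 19135/133 to the basis.

S(f_1,f_4): lcm = u**2*v. S = 5/2*u**2 - 8*u*v**2 - 23/2*u*v - 15/2*u - 2*v**2 - 10*v.
  leading term u**2: subtract (5/2)·f_1 from 5/2*u**2 - 8*u*v**2 - 23/2*u*v - 15/2*u - 2*v**2 - 10*v → -8*u*v**2 + 17/2*u*v + 35/2*u - 2*v**2 - 5*v + 25
  leading term u*v**2: subtract (v)·f_2 from -8*u*v**2 + 17/2*u*v + 35/2*u - 2*v**2 - 5*v + 25 → 25/2*u*v + 35/2*u + v**3 - 6*v**2 - 50*v + 25
  leading term u*v: subtract (-25/16)·f_2 from 25/2*u*v + 35/2*u + v**3 - 6*v**2 - 50*v + 25 → 45/4*u + v**3 - 121/16*v**2 - 175/4*v + 1525/16
  leading term u: subtract (40/19)·h_5 from 45/4*u + v**3 - 121/16*v**2 - 175/4*v + 1525/16 → -173/152*v**3 + 413/152*v**2 + 13005/152*v + 33075/152
  leading term v**3: subtract (-1211/1170)·h_6 from -173/152*v**3 + 413/152*v**2 + 13005/152*v + 33075/152 → -3637/4680*v**2 + 1921/195*v + 64289/936
  leading term v**2: no divisor's leading term divides it; move -3637/4680*v**2 to the remainder.
  leading term v: no divisor's leading term divides it; move 1921/195*v to the remainder.
  leading term 1: no divisor's leading term divides it; move 64289/936 to the remainder.
  remainder -3637/4680*v**2 + 1921/195*v + 64289/936 ≠ 0; add h_7 = -3637/4680*v**2 + 1921/195*v + 64289/936 to the basis.

S(f_2,f_3): lcm = u**2*v. S = 1/2*u**2 - 17/56*u*v**2 - 1/2*u*v - 45/8*u + 6/7*v**3 - 3/7*v**2 - 165/7*v.
  leading term u**2: subtract (1/2)·f_1 from 1/2*u**2 - 17/56*u*v**2 - 1/2*u*v - 45/8*u + 6/7*v**3 - 3/7*v**2 - 165/7*v → -17/56*u*v**2 + 7/2*u*v - 5/8*u + 6/7*v**3 - 3/7*v**2 - 158/7*v + 5
  leading term u*v**2: subtract (17/448*v)·f_2 from -17/56*u*v**2 + 7/2*u*v - 5/8*u + 6/7*v**3 - 3/7*v**2 - 158/7*v + 5 → 409/112*u*v - 5/8*u + 401/448*v**3 - 65/112*v**2 - 10877/448*v + 5
  leading term u*v: subtract (-409/896)·f_2 from 409/112*u*v - 5/8*u + 401/448*v**3 - 65/112*v**2 - 10877/448*v + 5 → -549/224*u + 401/448*v**3 - 929/896*v**2 - 1437/64*v + 22885/896
  leading term u: subtract (-61/133)·h_5 from -549/224*u + 401/448*v**3 - 929/896*v**2 - 1437/64*v + 22885/896 → 181/133*v**3 - 249/76*v**2 - 6733/133*v - 585/532
  leading term v**3: subtract (724/585)·h_6 from 181/133*v**3 - 249/76*v**2 - 6733/133*v - 585/532 → 14771/16380*v**2 + 54464/1365*v + 579713/3276
  leading term v**2: subtract (-29542/25459)·h_7 from 14771/16380*v**2 + 54464/1365*v + 579713/3276 → 1306850/25459*v + 6534250/25459
  leading term v: no divisor's leading term divides it; move 1306850/25459*v to the remainder.
  leading term 1: no divisor's leading term divides it; move 6534250/25459 to the remainder.
  remainder 1306850/25459*v + 6534250/25459 ≠ 0; add h_8 = 1306850/25459*v + 6534250/25459 to the basis.

The other S-polynomials (S(f_2,f_4), S(f_3,f_4), S(f_1,h_5), S(f_2,h_5), S(f_3,h_5), S(f_4,h_5), S(f_1,h_6), S(f_2,h_6), S(f_3,h_6), S(f_4,h_6), S(h_5,h_6), S(f_1,h_7), S(f_2,h_7), S(f_3,h_7), S(f_4,h_7), S(h_5,h_7), S(h_6,h_7), S(f_1,h_8), S(f_2,h_8), S(f_3,h_8), S(f_4,h_8), S(h_5,h_8), S(h_6,h_8), S(h_7,h_8)) all reduce to 0 modulo the current basis, so we have a Gröbner basis.
Inter-reduce: drop elements whose leading term is divisible by another's, tail-reduce, and make monic.
Reduced Gröbner basis: {u, v + 5}.

A lex Gröbner basis eliminates variables successively. Here v + 5 depends only on v, with roots {-5}; lifting each root through the earlier basis elements recovers the full solutions.
  v = -5: the earlier basis element becomes u = 0, giving u = 0 — point (0, -5).

{(0, -5)}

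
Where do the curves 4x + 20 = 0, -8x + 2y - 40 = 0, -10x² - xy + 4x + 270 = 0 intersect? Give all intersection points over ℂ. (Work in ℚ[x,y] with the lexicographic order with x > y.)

{(-5, 0)}

Compute a lex Gröbner basis by Buchberger's algorithm.
f_1 = 4x + 20, LT = x.
f_2 = -8x + 2y - 40, LT = x.
f_3 = -10x² - xy + 4x + 270, LT = x².

S(f_1,f_2): lcm = x. S = ¼y.
  leading term y: no divisor's leading term divides it; move ¼y to the remainder.
  remainder ¼y ≠ 0; add h_4 = ¼y to the basis.

The other S-polynomials (S(f_1,f_3), S(f_2,f_3), S(f_1,h_4), S(f_2,h_4), S(f_3,h_4)) all reduce to 0 modulo the current basis, so we have a Gröbner basis.
Inter-reduce: drop elements whose leading term is divisible by another's, tail-reduce, and make monic.
Reduced Gröbner basis: {x + 5, y}.

A lex Gröbner basis eliminates variables successively. Here y depends only on y, with roots {0}; lifting each root through the earlier basis elements recovers the full solutions.
  y = 0: the earlier basis element becomes x + 5 = 0, giving x = -5 — point (-5, 0).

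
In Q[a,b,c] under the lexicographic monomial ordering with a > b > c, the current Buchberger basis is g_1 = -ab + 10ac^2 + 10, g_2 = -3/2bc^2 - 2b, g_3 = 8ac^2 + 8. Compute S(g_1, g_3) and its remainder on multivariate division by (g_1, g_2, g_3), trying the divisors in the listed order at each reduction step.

S(g_1, g_3) = -10ac^4 - b - 10c^2; remainder on division = -b.

lcm(LM(g_1), LM(g_3)) = abc^2.
S = (lcm/LT(g_1))·g_1 − (lcm/LT(g_3))·g_3 = -10ac^4 - b - 10c^2.
Reduce S modulo (g_1, g_2, g_3) in that order:
  leading term ac^4: subtract (-5/4c^2)·g_3 from -10ac^4 - b - 10c^2 → -b
  leading term b: no divisor's leading term divides it; move -b to the remainder.
The remainder -b is nonzero, so it would be added as the next basis element.
This is the inner loop of Buchberger's algorithm — each nonzero remainder becomes a new basis element.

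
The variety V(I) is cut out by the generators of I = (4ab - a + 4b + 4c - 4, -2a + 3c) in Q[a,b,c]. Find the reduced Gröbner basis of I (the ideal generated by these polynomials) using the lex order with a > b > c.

f_1 = 4ab - a + 4b + 4c - 4, LT = ab.
f_2 = -2a + 3c, LT = a.

S(f_1,f_2): lcm = ab. S = -\tfrac{1}{4}a + \tfrac{3}{2}bc + b + c - 1.
  reduce S modulo (f_1, f_2):
  remainder \tfrac{3}{2}bc + b + \tfrac{5}{8}c - 1 ≠ 0; add g_3 = \tfrac{3}{2}bc + b + \tfrac{5}{8}c - 1 to the basis.

The other S-polynomials (S(f_1,g_3), S(f_2,g_3)) all reduce to 0 modulo the current basis, so we have a Gröbner basis.
Inter-reduce: drop elements whose leading term is divisible by another's, tail-reduce, and make monic.

G = {a - \tfrac{3}{2}c, bc + \tfrac{2}{3}b + \tfrac{5}{12}c - \tfrac{2}{3}}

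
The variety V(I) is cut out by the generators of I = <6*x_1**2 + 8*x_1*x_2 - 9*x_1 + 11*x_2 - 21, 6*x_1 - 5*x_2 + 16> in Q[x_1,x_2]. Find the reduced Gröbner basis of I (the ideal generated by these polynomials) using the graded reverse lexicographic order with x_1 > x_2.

This is the nonlinear analogue of row-reducing a linear system.

f_1 = 6*x_1**2 + 8*x_1*x_2 - 9*x_1 + 11*x_2 - 21, LT = x_1**2.
f_2 = 6*x_1 - 5*x_2 + 16, LT = x_1.

S(f_1,f_2): lcm = x_1**2. S = 13/6*x_1*x_2 - 25/6*x_1 + 11/6*x_2 - 7/2.
  reduce S modulo (f_1, f_2):
  remainder 65/36*x_2**2 - 89/12*x_2 + 137/18 ≠ 0; add g_3 = 65/36*x_2**2 - 89/12*x_2 + 137/18 to the basis.

The other S-polynomials (S(f_1,g_3), S(f_2,g_3)) all reduce to 0 modulo the current basis, so we have a Gröbner basis.
Inter-reduce: drop elements whose leading term is divisible by another's, tail-reduce, and make monic.

G = {x_2**2 - 267/65*x_2 + 274/65, x_1 - 5/6*x_2 + 8/3}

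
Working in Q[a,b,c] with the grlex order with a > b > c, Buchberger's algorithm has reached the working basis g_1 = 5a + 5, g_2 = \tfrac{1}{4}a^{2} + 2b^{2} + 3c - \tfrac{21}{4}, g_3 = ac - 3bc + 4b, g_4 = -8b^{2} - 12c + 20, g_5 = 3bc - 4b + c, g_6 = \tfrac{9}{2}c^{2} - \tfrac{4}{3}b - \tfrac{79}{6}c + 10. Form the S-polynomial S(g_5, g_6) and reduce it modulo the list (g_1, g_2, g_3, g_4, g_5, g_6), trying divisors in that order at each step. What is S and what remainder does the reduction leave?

lcm(LM(g_5), LM(g_6)) = bc^{2}.
S = (lcm/LT(g_5))·g_5 − (lcm/LT(g_6))·g_6 = \tfrac{8}{27}b^{2} + \tfrac{43}{27}bc + \tfrac{1}{3}c^{2} - \tfrac{20}{9}b.
Reduce S modulo (g_1, g_2, g_3, g_4, g_5, g_6) in that order:
  leading term b^{2}: subtract (-\tfrac{1}{27})·g_4 from \tfrac{8}{27}b^{2} + \tfrac{43}{27}bc + \tfrac{1}{3}c^{2} - \tfrac{20}{9}b → \tfrac{43}{27}bc + \tfrac{1}{3}c^{2} - \tfrac{20}{9}b - \tfrac{4}{9}c + \tfrac{20}{27}
  leading term bc: subtract (\tfrac{43}{81})·g_5 from \tfrac{43}{27}bc + \tfrac{1}{3}c^{2} - \tfrac{20}{9}b - \tfrac{4}{9}c + \tfrac{20}{27} → \tfrac{1}{3}c^{2} - \tfrac{8}{81}b - \tfrac{79}{81}c + \tfrac{20}{27}
  leading term c^{2}: subtract (\tfrac{2}{27})·g_6 from \tfrac{1}{3}c^{2} - \tfrac{8}{81}b - \tfrac{79}{81}c + \tfrac{20}{27} → 0
The remainder is 0, so this S-polynomial contributes no new basis element.

S(g_5, g_6) = \tfrac{8}{27}b^{2} + \tfrac{43}{27}bc + \tfrac{1}{3}c^{2} - \tfrac{20}{9}b; remainder on division = 0.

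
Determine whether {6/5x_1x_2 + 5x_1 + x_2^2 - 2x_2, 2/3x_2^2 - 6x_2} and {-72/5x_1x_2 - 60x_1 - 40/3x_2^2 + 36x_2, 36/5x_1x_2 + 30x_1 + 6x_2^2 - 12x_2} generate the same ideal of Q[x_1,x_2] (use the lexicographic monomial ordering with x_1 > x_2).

Yes, the ideals are equal.

Since reduced Gröbner bases are canonical representatives of ideals under a given ordering, it suffices to compute and compare them.
Buchberger on the first generating set:
f_1 = 6/5x_1x_2 + 5x_1 + x_2^2 - 2x_2, LT = x_1x_2.
f_2 = 2/3x_2^2 - 6x_2, LT = x_2^2.

S(f_1,f_2): lcm = x_1x_2^2. S = 79/6x_1x_2 + 5/6x_2^3 - 5/3x_2^2.
  reduce S modulo (f_1, f_2):
  remainder -1975/36x_1 - 875/36x_2 ≠ 0; add g_3 = -1975/36x_1 - 875/36x_2 to the basis.

The other S-polynomials (S(f_1,g_3), S(f_2,g_3)) all reduce to 0 modulo the current basis, so we have a Gröbner basis.
Inter-reduce: drop elements whose leading term is divisible by another's, tail-reduce, and make monic.
Reduced Gröbner basis: {x_1 + 35/79x_2, x_2^2 - 9x_2}.

Buchberger on the second generating set:
h_1 = -72/5x_1x_2 - 60x_1 - 40/3x_2^2 + 36x_2, LT = x_1x_2.
h_2 = 36/5x_1x_2 + 30x_1 + 6x_2^2 - 12x_2, LT = x_1x_2.

S(h_1,h_2): lcm = x_1x_2. S = 5/54x_2^2 - 5/6x_2.
  reduce S modulo (h_1, h_2):
  remainder 5/54x_2^2 - 5/6x_2 ≠ 0; add k_3 = 5/54x_2^2 - 5/6x_2 to the basis.

S(h_1,k_3): lcm = x_1x_2^2. S = 79/6x_1x_2 + 25/27x_2^3 - 5/2x_2^2.
  reduce S modulo (h_1, h_2, k_3):
  remainder -1975/36x_1 - 875/36x_2 ≠ 0; add k_4 = -1975/36x_1 - 875/36x_2 to the basis.

The other S-polynomials (S(h_2,k_3), S(h_1,k_4), S(h_2,k_4), S(k_3,k_4)) all reduce to 0 modulo the current basis, so we have a Gröbner basis.
Inter-reduce: drop elements whose leading term is divisible by another's, tail-reduce, and make monic.
Reduced Gröbner basis: {x_1 + 35/79x_2, x_2^2 - 9x_2}.

These coincide, so the ideals are equal.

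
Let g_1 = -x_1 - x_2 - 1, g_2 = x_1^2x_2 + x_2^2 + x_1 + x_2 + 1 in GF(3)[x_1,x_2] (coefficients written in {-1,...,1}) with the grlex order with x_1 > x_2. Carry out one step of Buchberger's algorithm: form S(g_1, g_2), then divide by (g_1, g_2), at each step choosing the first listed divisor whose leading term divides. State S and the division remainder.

S(g_1, g_2) = x_1x_2^2 + x_1x_2 - x_2^2 - x_1 - x_2 - 1; remainder on division = -x_2^3 - x_2.

lcm(LM(g_1), LM(g_2)) = x_1^2x_2.
S = (lcm/LT(g_1))·g_1 − (lcm/LT(g_2))·g_2 = x_1x_2^2 + x_1x_2 - x_2^2 - x_1 - x_2 - 1.
Reduce S modulo (g_1, g_2) in that order:
  leading term x_1x_2^2: subtract (-x_2^2)·g_1 from x_1x_2^2 + x_1x_2 - x_2^2 - x_1 - x_2 - 1 → -x_2^3 + x_1x_2 + x_2^2 - x_1 - x_2 - 1
  leading term x_2^3: no divisor's leading term divides it; move -x_2^3 to the remainder.
  leading term x_1x_2: subtract (-x_2)·g_1 from x_1x_2 + x_2^2 - x_1 - x_2 - 1 → -x_1 + x_2 - 1
  leading term x_1: subtract (1)·g_1 from -x_1 + x_2 - 1 → -x_2
  leading term x_2: no divisor's leading term divides it; move -x_2 to the remainder.
The remainder -x_2^3 - x_2 is nonzero, so it would be added as the next basis element.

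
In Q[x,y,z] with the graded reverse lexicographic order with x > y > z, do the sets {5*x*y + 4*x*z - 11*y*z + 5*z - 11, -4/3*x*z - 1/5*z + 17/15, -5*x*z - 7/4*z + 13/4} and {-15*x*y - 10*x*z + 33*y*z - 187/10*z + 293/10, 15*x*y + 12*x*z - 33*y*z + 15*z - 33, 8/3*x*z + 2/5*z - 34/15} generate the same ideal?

No, the ideals differ.

Two ideals are equal iff their reduced Gröbner bases coincide (the reduced basis is unique for a fixed ordering).
Buchberger on the first generating set:
f_1 = 5*x*y + 4*x*z - 11*y*z + 5*z - 11, LT = x*y.
f_2 = -4/3*x*z - 1/5*z + 17/15, LT = x*z.
f_3 = -5*x*z - 7/4*z + 13/4, LT = x*z.

S(f_1,f_2): lcm = x*y*z. S = 4/5*x*z**2 - 11/5*y*z**2 - 3/20*y*z + z**2 + 17/20*y - 11/5*z.
  reduce S modulo (f_1, f_2, f_3):
  remainder -11/5*y*z**2 - 3/20*y*z + 22/25*z**2 + 17/20*y - 38/25*z ≠ 0; add g_4 = -11/5*y*z**2 - 3/20*y*z + 22/25*z**2 + 17/20*y - 38/25*z to the basis.

S(f_1,f_3): lcm = x*y*z. S = 4/5*x*z**2 - 11/5*y*z**2 - 7/20*y*z + z**2 + 13/20*y - 11/5*z.
  reduce S modulo (f_1, f_2, f_3, g_4):
  remainder -1/5*y*z - 1/5*y ≠ 0; add g_5 = -1/5*y*z - 1/5*y to the basis.

S(f_2,f_3): lcm = x*z. S = -1/5*z - 1/5.
  reduce S modulo (f_1, f_2, f_3, g_4, g_5):
  remainder -1/5*z - 1/5 ≠ 0; add g_6 = -1/5*z - 1/5 to the basis.

S(f_3,g_4): lcm = x*y*z**2. S = -3/44*x*y*z + 2/5*x*z**2 + 7/20*y*z**2 + 17/44*x*y - 38/55*x*z - 13/20*y*z.
  reduce S modulo (f_1, f_2, f_3, g_4, g_5, g_6):
  remainder -6/55*y + 12/55 ≠ 0; add g_7 = -6/55*y + 12/55 to the basis.

S(f_2,g_6): lcm = x*z. S = -x + 3/20*z - 17/20.
  reduce S modulo (f_1, f_2, f_3, g_4, g_5, g_6, g_7):
  remainder -x - 1 ≠ 0; add g_8 = -x - 1 to the basis.

The other S-polynomials (S(f_1,g_4), S(f_2,g_4), S(f_1,g_5), S(f_2,g_5), S(f_3,g_5), S(g_4,g_5), S(f_1,g_6), S(f_3,g_6), S(g_4,g_6), S(g_5,g_6), S(f_1,g_7), S(f_2,g_7), S(f_3,g_7), S(g_4,g_7), S(g_5,g_7), S(g_6,g_7), S(f_1,g_8), S(f_2,g_8), S(f_3,g_8), S(g_4,g_8), S(g_5,g_8), S(g_6,g_8), S(g_7,g_8)) all reduce to 0 modulo the current basis, so we have a Gröbner basis.
Inter-reduce: drop elements whose leading term is divisible by another's, tail-reduce, and make monic.
Reduced Gröbner basis: {x + 1, y - 2, z + 1}.

Buchberger on the second generating set:
h_1 = -15*x*y - 10*x*z + 33*y*z - 187/10*z + 293/10, LT = x*y.
h_2 = 15*x*y + 12*x*z - 33*y*z + 15*z - 33, LT = x*y.
h_3 = 8/3*x*z + 2/5*z - 34/15, LT = x*z.

S(h_1,h_2): lcm = x*y. S = -2/15*x*z + 37/150*z + 37/150.
  reduce S modulo (h_1, h_2, h_3):
  remainder 4/15*z + 2/15 ≠ 0; add k_4 = 4/15*z + 2/15 to the basis.

S(h_1,h_3): lcm = x*y*z. S = 2/3*x*z**2 - 11/5*y*z**2 - 3/20*y*z + 187/150*z**2 + 17/20*y - 293/150*z.
  reduce S modulo (h_1, h_2, h_3, k_4):
  remainder 3/8*y + 49/50 ≠ 0; add k_5 = 3/8*y + 49/50 to the basis.

S(h_3,k_4): lcm = x*z. S = -1/2*x + 3/20*z - 17/20.
  reduce S modulo (h_1, h_2, h_3, k_4, k_5):
  remainder -1/2*x - 37/40 ≠ 0; add k_6 = -1/2*x - 37/40 to the basis.

The other S-polynomials (S(h_2,h_3), S(h_1,k_4), S(h_2,k_4), S(h_1,k_5), S(h_2,k_5), S(h_3,k_5), S(k_4,k_5), S(h_1,k_6), S(h_2,k_6), S(h_3,k_6), S(k_4,k_6), S(k_5,k_6)) all reduce to 0 modulo the current basis, so we have a Gröbner basis.
Inter-reduce: drop elements whose leading term is divisible by another's, tail-reduce, and make monic.
Reduced Gröbner basis: {x + 37/20, y + 196/75, z + 1/2}.

These differ, so the ideals are not equal.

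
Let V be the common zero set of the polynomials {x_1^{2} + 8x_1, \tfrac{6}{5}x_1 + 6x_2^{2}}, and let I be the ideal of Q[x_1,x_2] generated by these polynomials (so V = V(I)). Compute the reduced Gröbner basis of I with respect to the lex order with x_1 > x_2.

G = {x_1 + 5x_2^{2}, x_2^{4} - \tfrac{8}{5}x_2^{2}}

f_1 = x_1^{2} + 8x_1, LT = x_1^{2}.
f_2 = \tfrac{6}{5}x_1 + 6x_2^{2}, LT = x_1.

S(f_1,f_2): lcm = x_1^{2}. S = -5x_1x_2^{2} + 8x_1.
  leading term x_1x_2^{2}: subtract (-\tfrac{25}{6}x_2^{2})·f_2 from -5x_1x_2^{2} + 8x_1 → 8x_1 + 25x_2^{4}
  leading term x_1: subtract (\tfrac{20}{3})·f_2 from 8x_1 + 25x_2^{4} → 25x_2^{4} - 40x_2^{2}
  leading term x_2^{4}: no divisor's leading term divides it; move 25x_2^{4} to the remainder.
  leading term x_2^{2}: no divisor's leading term divides it; move -40x_2^{2} to the remainder.
  remainder 25x_2^{4} - 40x_2^{2} ≠ 0; add g_3 = 25x_2^{4} - 40x_2^{2} to the basis.

The other S-polynomials (S(f_1,g_3), S(f_2,g_3)) all reduce to 0 modulo the current basis, so we have a Gröbner basis.
Inter-reduce: drop elements whose leading term is divisible by another's, tail-reduce, and make monic.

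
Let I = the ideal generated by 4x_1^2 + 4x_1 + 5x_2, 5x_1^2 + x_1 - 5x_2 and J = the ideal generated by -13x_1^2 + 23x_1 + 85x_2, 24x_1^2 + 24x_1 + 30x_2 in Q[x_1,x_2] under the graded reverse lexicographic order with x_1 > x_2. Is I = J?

Yes, the ideals are equal.

For a fixed monomial order, each ideal has a unique reduced Gröbner basis; comparing bases decides equality.
Buchberger on the first generating set:
f_1 = 4x_1^2 + 4x_1 + 5x_2, LT = x_1^2.
f_2 = 5x_1^2 + x_1 - 5x_2, LT = x_1^2.

S(f_1,f_2): lcm = x_1^2. S = 4/5x_1 + 9/4x_2.
  leading term x_1: no divisor's leading term divides it; move 4/5x_1 to the remainder.
  leading term x_2: no divisor's leading term divides it; move 9/4x_2 to the remainder.
  remainder 4/5x_1 + 9/4x_2 ≠ 0; add g_3 = 4/5x_1 + 9/4x_2 to the basis.

S(f_1,g_3): lcm = x_1^2. S = -45/16x_1x_2 + x_1 + 5/4x_2.
  leading term x_1x_2: subtract (-225/64x_2)·g_3 from -45/16x_1x_2 + x_1 + 5/4x_2 → 2025/256x_2^2 + x_1 + 5/4x_2
  leading term x_2^2: no divisor's leading term divides it; move 2025/256x_2^2 to the remainder.
  leading term x_1: subtract (5/4)·g_3 from x_1 + 5/4x_2 → -25/16x_2
  leading term x_2: no divisor's leading term divides it; move -25/16x_2 to the remainder.
  remainder 2025/256x_2^2 - 25/16x_2 ≠ 0; add g_4 = 2025/256x_2^2 - 25/16x_2 to the basis.

The other S-polynomials (S(f_2,g_3), S(f_1,g_4), S(f_2,g_4), S(g_3,g_4)) all reduce to 0 modulo the current basis, so we have a Gröbner basis.
Inter-reduce: drop elements whose leading term is divisible by another's, tail-reduce, and make monic.
Reduced Gröbner basis: {x_2^2 - 16/81x_2, x_1 + 45/16x_2}.

Buchberger on the second generating set:
h_1 = -13x_1^2 + 23x_1 + 85x_2, LT = x_1^2.
h_2 = 24x_1^2 + 24x_1 + 30x_2, LT = x_1^2.

S(h_1,h_2): lcm = x_1^2. S = -36/13x_1 - 405/52x_2.
  leading term x_1: no divisor's leading term divides it; move -36/13x_1 to the remainder.
  leading term x_2: no divisor's leading term divides it; move -405/52x_2 to the remainder.
  remainder -36/13x_1 - 405/52x_2 ≠ 0; add k_3 = -36/13x_1 - 405/52x_2 to the basis.

S(h_1,k_3): lcm = x_1^2. S = -45/16x_1x_2 - 23/13x_1 - 85/13x_2.
  leading term x_1x_2: subtract (65/64x_2)·k_3 from -45/16x_1x_2 - 23/13x_1 - 85/13x_2 → 2025/256x_2^2 - 23/13x_1 - 85/13x_2
  leading term x_2^2: no divisor's leading term divides it; move 2025/256x_2^2 to the remainder.
  leading term x_1: subtract (23/36)·k_3 from -23/13x_1 - 85/13x_2 → -25/16x_2
  leading term x_2: no divisor's leading term divides it; move -25/16x_2 to the remainder.
  remainder 2025/256x_2^2 - 25/16x_2 ≠ 0; add k_4 = 2025/256x_2^2 - 25/16x_2 to the basis.

The other S-polynomials (S(h_2,k_3), S(h_1,k_4), S(h_2,k_4), S(k_3,k_4)) all reduce to 0 modulo the current basis, so we have a Gröbner basis.
Inter-reduce: drop elements whose leading term is divisible by another's, tail-reduce, and make monic.
Reduced Gröbner basis: {x_2^2 - 16/81x_2, x_1 + 45/16x_2}.

The two bases agree; hence the ideals are identical.
The same test decides containment: I ⊆ J iff every generator of I reduces to 0 modulo a Gröbner basis of J.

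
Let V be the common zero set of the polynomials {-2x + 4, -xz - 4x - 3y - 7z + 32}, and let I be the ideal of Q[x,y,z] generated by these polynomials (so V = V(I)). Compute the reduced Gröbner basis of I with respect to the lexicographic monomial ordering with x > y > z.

f_1 = -2x + 4, LT = x.
f_2 = -xz - 4x - 3y - 7z + 32, LT = xz.

S(f_1,f_2): lcm = xz. S = -4x - 3y - 9z + 32.
  leading term x: subtract (2)·f_1 from -4x - 3y - 9z + 32 → -3y - 9z + 24
  leading term y: no divisor's leading term divides it; move -3y to the remainder.
  leading term z: no divisor's leading term divides it; move -9z to the remainder.
  leading term 1: no divisor's leading term divides it; move 24 to the remainder.
  remainder -3y - 9z + 24 ≠ 0; add g_3 = -3y - 9z + 24 to the basis.

The other S-polynomials (S(f_1,g_3), S(f_2,g_3)) all reduce to 0 modulo the current basis, so we have a Gröbner basis.
Inter-reduce: drop elements whose leading term is divisible by another's, tail-reduce, and make monic.

G = {x - 2, y + 3z - 8}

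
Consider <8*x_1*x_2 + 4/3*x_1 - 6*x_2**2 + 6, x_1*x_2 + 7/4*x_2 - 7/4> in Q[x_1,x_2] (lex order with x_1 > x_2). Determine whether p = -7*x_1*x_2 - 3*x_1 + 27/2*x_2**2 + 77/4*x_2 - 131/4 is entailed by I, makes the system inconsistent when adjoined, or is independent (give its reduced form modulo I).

-7*x_1*x_2 - 3*x_1 + 27/2*x_2**2 + 77/4*x_2 - 131/4 lies in I (it reduces to 0).

First compute the reduced Gröbner basis of I by Buchberger's algorithm.
f_1 = 8*x_1*x_2 + 4/3*x_1 - 6*x_2**2 + 6, LT = x_1*x_2.
f_2 = x_1*x_2 + 7/4*x_2 - 7/4, LT = x_1*x_2.

S(f_1,f_2): lcm = x_1*x_2. S = 1/6*x_1 - 3/4*x_2**2 - 7/4*x_2 + 5/2.
  leading term x_1: no divisor's leading term divides it; move 1/6*x_1 to the remainder.
  leading term x_2**2: no divisor's leading term divides it; move -3/4*x_2**2 to the remainder.
  leading term x_2: no divisor's leading term divides it; move -7/4*x_2 to the remainder.
  leading term 1: no divisor's leading term divides it; move 5/2 to the remainder.
  remainder 1/6*x_1 - 3/4*x_2**2 - 7/4*x_2 + 5/2 ≠ 0; add h_3 = 1/6*x_1 - 3/4*x_2**2 - 7/4*x_2 + 5/2 to the basis.

S(f_1,h_3): lcm = x_1*x_2. S = 1/6*x_1 + 9/2*x_2**3 + 39/4*x_2**2 - 15*x_2 + 3/4.
  leading term x_1: subtract (1)·h_3 from 1/6*x_1 + 9/2*x_2**3 + 39/4*x_2**2 - 15*x_2 + 3/4 → 9/2*x_2**3 + 21/2*x_2**2 - 53/4*x_2 - 7/4
  leading term x_2**3: no divisor's leading term divides it; move 9/2*x_2**3 to the remainder.
  leading term x_2**2: no divisor's leading term divides it; move 21/2*x_2**2 to the remainder.
  leading term x_2: no divisor's leading term divides it; move -53/4*x_2 to the remainder.
  leading term 1: no divisor's leading term divides it; move -7/4 to the remainder.
  remainder 9/2*x_2**3 + 21/2*x_2**2 - 53/4*x_2 - 7/4 ≠ 0; add h_4 = 9/2*x_2**3 + 21/2*x_2**2 - 53/4*x_2 - 7/4 to the basis.

S(f_2,h_3): lcm = x_1*x_2. S = 9/2*x_2**3 + 21/2*x_2**2 - 53/4*x_2 - 7/4.
  leading term x_2**3: subtract (1)·h_4 from 9/2*x_2**3 + 21/2*x_2**2 - 53/4*x_2 - 7/4 → 0
  remainder 0.

S(f_1,h_4): lcm = x_1*x_2**3. S = -13/6*x_1*x_2**2 + 53/18*x_1*x_2 + 7/18*x_1 - 3/4*x_2**4 + 3/4*x_2**2.
  leading term x_1*x_2**2: subtract (-13/48*x_2)·f_1 from -13/6*x_1*x_2**2 + 53/18*x_1*x_2 + 7/18*x_1 - 3/4*x_2**4 + 3/4*x_2**2 → 119/36*x_1*x_2 + 7/18*x_1 - 3/4*x_2**4 - 13/8*x_2**3 + 3/4*x_2**2 + 13/8*x_2
  leading term x_1*x_2: subtract (119/288)·f_1 from 119/36*x_1*x_2 + 7/18*x_1 - 3/4*x_2**4 - 13/8*x_2**3 + 3/4*x_2**2 + 13/8*x_2 → -35/216*x_1 - 3/4*x_2**4 - 13/8*x_2**3 + 155/48*x_2**2 + 13/8*x_2 - 119/48
  leading term x_1: subtract (-35/36)·h_3 from -35/216*x_1 - 3/4*x_2**4 - 13/8*x_2**3 + 155/48*x_2**2 + 13/8*x_2 - 119/48 → -3/4*x_2**4 - 13/8*x_2**3 + 5/2*x_2**2 - 11/144*x_2 - 7/144
  leading term x_2**4: subtract (-1/6*x_2)·h_4 from -3/4*x_2**4 - 13/8*x_2**3 + 5/2*x_2**2 - 11/144*x_2 - 7/144 → 1/8*x_2**3 + 7/24*x_2**2 - 53/144*x_2 - 7/144
  leading term x_2**3: subtract (1/36)·h_4 from 1/8*x_2**3 + 7/24*x_2**2 - 53/144*x_2 - 7/144 → 0
  remainder 0.

S(f_2,h_4): lcm = x_1*x_2**3. S = -7/3*x_1*x_2**2 + 53/18*x_1*x_2 + 7/18*x_1 + 7/4*x_2**3 - 7/4*x_2**2.
  leading term x_1*x_2**2: subtract (-7/24*x_2)·f_1 from -7/3*x_1*x_2**2 + 53/18*x_1*x_2 + 7/18*x_1 + 7/4*x_2**3 - 7/4*x_2**2 → 10/3*x_1*x_2 + 7/18*x_1 - 7/4*x_2**2 + 7/4*x_2
  leading term x_1*x_2: subtract (5/12)·f_1 from 10/3*x_1*x_2 + 7/18*x_1 - 7/4*x_2**2 + 7/4*x_2 → -1/6*x_1 + 3/4*x_2**2 + 7/4*x_2 - 5/2
  leading term x_1: subtract (-1)·h_3 from -1/6*x_1 + 3/4*x_2**2 + 7/4*x_2 - 5/2 → 0
  remainder 0.

S(h_3,h_4): leading monomials are coprime, so the S-polynomial reduces to 0 (Buchberger's first criterion).
Every S-polynomial of the final basis reduces to 0, so we have a Gröbner basis.
Inter-reduce: drop elements whose leading term is divisible by another's, tail-reduce, and make monic.
Reduced Gröbner basis: {x_1 - 9/2*x_2**2 - 21/2*x_2 + 15, x_2**3 + 7/3*x_2**2 - 53/18*x_2 - 7/18}.
Label its elements g_1 = x_1 - 9/2*x_2**2 - 21/2*x_2 + 15, g_2 = x_2**3 + 7/3*x_2**2 - 53/18*x_2 - 7/18.

Reduce p = -7*x_1*x_2 - 3*x_1 + 27/2*x_2**2 + 77/4*x_2 - 131/4 modulo G:
  leading term x_1*x_2: subtract (-7*x_2)·g_1 from -7*x_1*x_2 - 3*x_1 + 27/2*x_2**2 + 77/4*x_2 - 131/4 → -3*x_1 - 63/2*x_2**3 - 60*x_2**2 + 497/4*x_2 - 131/4
  leading term x_1: subtract (-3)·g_1 from -3*x_1 - 63/2*x_2**3 - 60*x_2**2 + 497/4*x_2 - 131/4 → -63/2*x_2**3 - 147/2*x_2**2 + 371/4*x_2 + 49/4
  leading term x_2**3: subtract (-63/2)·g_2 from -63/2*x_2**3 - 147/2*x_2**2 + 371/4*x_2 + 49/4 → 0
  normal form = 0.
Since the normal form is 0, p ∈ I.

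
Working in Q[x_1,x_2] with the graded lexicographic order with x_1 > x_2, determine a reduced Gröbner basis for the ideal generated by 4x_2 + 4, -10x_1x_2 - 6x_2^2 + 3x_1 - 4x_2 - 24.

G = {x_1 - 2, x_2 + 1}

f_1 = 4x_2 + 4, LT = x_2.
f_2 = -10x_1x_2 - 6x_2^2 + 3x_1 - 4x_2 - 24, LT = x_1x_2.

S(f_1,f_2): lcm = x_1x_2. S = -3/5x_2^2 + 13/10x_1 - 2/5x_2 - 12/5.
  leading term x_2^2: subtract (-3/20x_2)·f_1 from -3/5x_2^2 + 13/10x_1 - 2/5x_2 - 12/5 → 13/10x_1 + 1/5x_2 - 12/5
  leading term x_1: no divisor's leading term divides it; move 13/10x_1 to the remainder.
  leading term x_2: subtract (1/20)·f_1 from 1/5x_2 - 12/5 → -13/5
  leading term 1: no divisor's leading term divides it; move -13/5 to the remainder.
  remainder 13/10x_1 - 13/5 ≠ 0; add g_3 = 13/10x_1 - 13/5 to the basis.

The other S-polynomials (S(f_1,g_3), S(f_2,g_3)) all reduce to 0 modulo the current basis, so we have a Gröbner basis.
Inter-reduce: drop elements whose leading term is divisible by another's, tail-reduce, and make monic.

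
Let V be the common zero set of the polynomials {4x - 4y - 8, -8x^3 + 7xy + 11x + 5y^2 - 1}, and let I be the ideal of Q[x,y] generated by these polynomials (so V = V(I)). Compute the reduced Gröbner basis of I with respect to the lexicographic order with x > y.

f_1 = 4x - 4y - 8, LT = x.
f_2 = -8x^3 + 7xy + 11x + 5y^2 - 1, LT = x^3.

S(f_1,f_2): lcm = x^3. S = -x^2y - 2x^2 + 7/8xy + 11/8x + 5/8y^2 - 1/8.
  reduce S modulo (f_1, f_2):
  remainder -y^3 - 9/2y^2 - 71/8y - 43/8 ≠ 0; add g_3 = -y^3 - 9/2y^2 - 71/8y - 43/8 to the basis.

The other S-polynomials (S(f_1,g_3), S(f_2,g_3)) all reduce to 0 modulo the current basis, so we have a Gröbner basis.
Inter-reduce: drop elements whose leading term is divisible by another's, tail-reduce, and make monic.

G = {x - y - 2, y^3 + 9/2y^2 + 71/8y + 43/8}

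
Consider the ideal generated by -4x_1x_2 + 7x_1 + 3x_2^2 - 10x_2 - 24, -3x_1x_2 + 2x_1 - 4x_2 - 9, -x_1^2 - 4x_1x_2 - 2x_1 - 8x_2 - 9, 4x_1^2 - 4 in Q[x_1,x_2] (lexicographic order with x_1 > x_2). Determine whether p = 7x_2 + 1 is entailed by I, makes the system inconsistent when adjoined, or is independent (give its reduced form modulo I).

First compute the reduced Gröbner basis of I by Buchberger's algorithm.
f_1 = -4x_1x_2 + 7x_1 + 3x_2^2 - 10x_2 - 24, LT = x_1x_2.
f_2 = -3x_1x_2 + 2x_1 - 4x_2 - 9, LT = x_1x_2.
f_3 = -x_1^2 - 4x_1x_2 - 2x_1 - 8x_2 - 9, LT = x_1^2.
f_4 = 4x_1^2 - 4, LT = x_1^2.

S(f_1,f_2): lcm = x_1x_2. S = -13/12x_1 - 3/4x_2^2 + 7/6x_2 + 3.
  reduce S modulo (f_1, f_2, f_3, f_4):
  remainder -13/12x_1 - 3/4x_2^2 + 7/6x_2 + 3 ≠ 0; add h_5 = -13/12x_1 - 3/4x_2^2 + 7/6x_2 + 3 to the basis.

S(f_1,f_3): lcm = x_1^2x_2. S = -7/4x_1^2 - 19/4x_1x_2^2 + 1/2x_1x_2 + 6x_1 - 8x_2^2 - 9x_2.
  reduce S modulo (f_1, f_2, f_3, f_4, h_5):
  remainder -57/16x_2^3 - 121/52x_2^2 + 575/13x_2 + 8943/208 ≠ 0; add h_6 = -57/16x_2^3 - 121/52x_2^2 + 575/13x_2 + 8943/208 to the basis.

S(f_1,f_4): lcm = x_1^2x_2. S = -7/4x_1^2 - 3/4x_1x_2^2 + 5/2x_1x_2 + 6x_1 + x_2.
  reduce S modulo (f_1, f_2, f_3, f_4, h_5, h_6):
  remainder -2004/247x_2^2 + 4374/247x_2 + 6378/247 ≠ 0; add h_7 = -2004/247x_2^2 + 4374/247x_2 + 6378/247 to the basis.

S(f_2,f_3): lcm = x_1^2x_2. S = -2/3x_1^2 - 4x_1x_2^2 - 2/3x_1x_2 + 3x_1 - 8x_2^2 - 9x_2.
  reduce S modulo (f_1, f_2, f_3, f_4, h_5, h_6, h_7):
  remainder -681/334x_2 - 681/334 ≠ 0; add h_8 = -681/334x_2 - 681/334 to the basis.

The other S-polynomials (S(f_2,f_4), S(f_3,f_4), S(f_1,h_5), S(f_2,h_5), S(f_3,h_5), S(f_4,h_5), S(f_1,h_6), S(f_2,h_6), S(f_3,h_6), S(f_4,h_6), S(h_5,h_6), S(f_1,h_7), S(f_2,h_7), S(f_3,h_7), S(f_4,h_7), S(h_5,h_7), S(h_6,h_7), S(f_1,h_8), S(f_2,h_8), S(f_3,h_8), S(f_4,h_8), S(h_5,h_8), S(h_6,h_8), S(h_7,h_8)) all reduce to 0 modulo the current basis, so we have a Gröbner basis.
Inter-reduce: drop elements whose leading term is divisible by another's, tail-reduce, and make monic.
Reduced Gröbner basis: {x_1 - 1, x_2 + 1}.
Label its elements g_1 = x_1 - 1, g_2 = x_2 + 1.

Reduce p = 7x_2 + 1 modulo G:
  leading term x_2: subtract (7)·g_2 from 7x_2 + 1 → -6
  leading term 1: no divisor's leading term divides it; move -6 to the remainder.
  normal form = -6.
The normal form is nonzero, so p ∉ I. Since p minus its normal form lies in I, I + (p) = I + (r) where r = -6; decide whether this ideal is the whole ring.
Here r = -6 is a nonzero constant, hence a unit: 1 ∈ I + (p), the Gröbner basis of I + (p) is {1}, and the enlarged system has no common solution — adjoining p is inconsistent.

Adjoining 7x_2 + 1 makes the ideal the whole ring: the system is inconsistent.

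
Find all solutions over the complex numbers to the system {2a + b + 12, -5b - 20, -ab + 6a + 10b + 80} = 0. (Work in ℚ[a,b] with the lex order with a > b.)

{(-4, -4)}

Compute a lex Gröbner basis by Buchberger's algorithm.
f_1 = 2a + b + 12, LT = a.
f_2 = -5b - 20, LT = b.
f_3 = -ab + 6a + 10b + 80, LT = ab.

The S-polynomials (S(f_1,f_2), S(f_1,f_3), S(f_2,f_3)) all reduce to 0 modulo the current basis, so we have a Gröbner basis.
Inter-reduce: drop elements whose leading term is divisible by another's, tail-reduce, and make monic.
Reduced Gröbner basis: {a + 4, b + 4}.

The lex basis is triangular: the last element involves only b. Solving b + 4 = 0 gives b ∈ {-4}; substituting each value into the earlier elements determines the remaining variables.
  b = -4: the earlier basis element becomes a + 4 = 0, giving a = -4 — point (-4, -4).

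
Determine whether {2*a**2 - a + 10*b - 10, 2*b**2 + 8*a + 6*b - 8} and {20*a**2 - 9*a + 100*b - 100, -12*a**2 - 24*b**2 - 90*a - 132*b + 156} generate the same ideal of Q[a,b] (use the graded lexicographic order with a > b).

For a fixed monomial order, each ideal has a unique reduced Gröbner basis; comparing bases decides equality.
Buchberger on the first generating set:
f_1 = 2*a**2 - a + 10*b - 10, LT = a**2.
f_2 = 2*b**2 + 8*a + 6*b - 8, LT = b**2.

The S-polynomials (S(f_1,f_2)) all reduce to 0 modulo the current basis, so we have a Gröbner basis.
Inter-reduce: drop elements whose leading term is divisible by another's, tail-reduce, and make monic.
Reduced Gröbner basis: {a**2 - 1/2*a + 5*b - 5, b**2 + 4*a + 3*b - 4}.

Buchberger on the second generating set:
h_1 = 20*a**2 - 9*a + 100*b - 100, LT = a**2.
h_2 = -12*a**2 - 24*b**2 - 90*a - 132*b + 156, LT = a**2.

S(h_1,h_2): lcm = a**2. S = -2*b**2 - 159/20*a - 6*b + 8.
  reduce S modulo (h_1, h_2):
  remainder -2*b**2 - 159/20*a - 6*b + 8 ≠ 0; add k_3 = -2*b**2 - 159/20*a - 6*b + 8 to the basis.

The other S-polynomials (S(h_1,k_3), S(h_2,k_3)) all reduce to 0 modulo the current basis, so we have a Gröbner basis.
Inter-reduce: drop elements whose leading term is divisible by another's, tail-reduce, and make monic.
Reduced Gröbner basis: {a**2 - 9/20*a + 5*b - 5, b**2 + 159/40*a + 3*b - 4}.

The bases are distinct; the ideals are different.
The same test decides containment: I ⊆ J iff every generator of I reduces to 0 modulo a Gröbner basis of J.

No, the ideals differ.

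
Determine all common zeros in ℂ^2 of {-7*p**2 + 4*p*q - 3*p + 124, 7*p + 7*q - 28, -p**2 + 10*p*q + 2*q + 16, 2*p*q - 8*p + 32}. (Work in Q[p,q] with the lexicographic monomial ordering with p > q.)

{(4, 0)}

Compute a lex Gröbner basis by Buchberger's algorithm.
f_1 = -7*p**2 + 4*p*q - 3*p + 124, LT = p**2.
f_2 = 7*p + 7*q - 28, LT = p.
f_3 = -p**2 + 10*p*q + 2*q + 16, LT = p**2.
f_4 = 2*p*q - 8*p + 32, LT = p*q.

S(f_1,f_2): lcm = p**2. S = -11/7*p*q + 31/7*p - 124/7.
  reduce S modulo (f_1, f_2, f_3, f_4):
  remainder 11/7*q**2 - 75/7*q ≠ 0; add h_5 = 11/7*q**2 - 75/7*q to the basis.

S(f_1,f_3): lcm = p**2. S = 66/7*p*q + 3/7*p + 2*q - 12/7.
  reduce S modulo (f_1, f_2, f_3, f_4, h_5):
  remainder -25*q ≠ 0; add h_6 = -25*q to the basis.

The other S-polynomials (S(f_1,f_4), S(f_2,f_3), S(f_2,f_4), S(f_3,f_4), S(f_1,h_5), S(f_2,h_5), S(f_3,h_5), S(f_4,h_5), S(f_1,h_6), S(f_2,h_6), S(f_3,h_6), S(f_4,h_6), S(h_5,h_6)) all reduce to 0 modulo the current basis, so we have a Gröbner basis.
Inter-reduce: drop elements whose leading term is divisible by another's, tail-reduce, and make monic.
Reduced Gröbner basis: {p - 4, q}.

Since the basis is lex-ordered, q is univariate in q. Its roots are {0}. Back-substituting each root into the other basis elements fixes the other coordinates.
  q = 0: the earlier basis element becomes p - 4 = 0, giving p = 4 — point (4, 0).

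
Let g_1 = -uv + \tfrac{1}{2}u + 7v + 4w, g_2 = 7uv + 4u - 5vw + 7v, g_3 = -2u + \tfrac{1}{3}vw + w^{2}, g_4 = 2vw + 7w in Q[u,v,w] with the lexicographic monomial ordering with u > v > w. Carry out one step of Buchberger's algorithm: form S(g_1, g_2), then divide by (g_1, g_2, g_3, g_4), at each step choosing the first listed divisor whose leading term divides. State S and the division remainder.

S(g_1, g_2) = -\tfrac{15}{14}u + \tfrac{5}{7}vw - 8v - 4w; remainder on division = -8v - \tfrac{15}{28}w^{2} - \tfrac{47}{8}w.

lcm(LM(g_1), LM(g_2)) = uv.
S = (lcm/LT(g_1))·g_1 − (lcm/LT(g_2))·g_2 = -\tfrac{15}{14}u + \tfrac{5}{7}vw - 8v - 4w.
Reduce S modulo (g_1, g_2, g_3, g_4) in that order:
  leading term u: subtract (\tfrac{15}{28})·g_3 from -\tfrac{15}{14}u + \tfrac{5}{7}vw - 8v - 4w → \tfrac{15}{28}vw - 8v - \tfrac{15}{28}w^{2} - 4w
  leading term vw: subtract (\tfrac{15}{56})·g_4 from \tfrac{15}{28}vw - 8v - \tfrac{15}{28}w^{2} - 4w → -8v - \tfrac{15}{28}w^{2} - \tfrac{47}{8}w
  leading term v: no divisor's leading term divides it; move -8v to the remainder.
  leading term w^{2}: no divisor's leading term divides it; move -\tfrac{15}{28}w^{2} to the remainder.
  leading term w: no divisor's leading term divides it; move -\tfrac{47}{8}w to the remainder.
The remainder -8v - \tfrac{15}{28}w^{2} - \tfrac{47}{8}w is nonzero, so it would be added as the next basis element.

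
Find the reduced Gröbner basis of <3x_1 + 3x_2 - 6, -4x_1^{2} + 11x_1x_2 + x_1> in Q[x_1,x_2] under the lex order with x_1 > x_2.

G = {x_1 + x_2 - 2, x_2^{2} - \tfrac{37}{15}x_2 + \tfrac{14}{15}}

The reduced Gröbner basis is the canonical form of the ideal for this ordering.

f_1 = 3x_1 + 3x_2 - 6, LT = x_1.
f_2 = -4x_1^{2} + 11x_1x_2 + x_1, LT = x_1^{2}.

S(f_1,f_2): lcm = x_1^{2}. S = \tfrac{15}{4}x_1x_2 - \tfrac{7}{4}x_1.
  leading term x_1x_2: subtract (\tfrac{5}{4}x_2)·f_1 from \tfrac{15}{4}x_1x_2 - \tfrac{7}{4}x_1 → -\tfrac{7}{4}x_1 - \tfrac{15}{4}x_2^{2} + \tfrac{15}{2}x_2
  leading term x_1: subtract (-\tfrac{7}{12})·f_1 from -\tfrac{7}{4}x_1 - \tfrac{15}{4}x_2^{2} + \tfrac{15}{2}x_2 → -\tfrac{15}{4}x_2^{2} + \tfrac{37}{4}x_2 - \tfrac{7}{2}
  leading term x_2^{2}: no divisor's leading term divides it; move -\tfrac{15}{4}x_2^{2} to the remainder.
  leading term x_2: no divisor's leading term divides it; move \tfrac{37}{4}x_2 to the remainder.
  leading term 1: no divisor's leading term divides it; move -\tfrac{7}{2} to the remainder.
  remainder -\tfrac{15}{4}x_2^{2} + \tfrac{37}{4}x_2 - \tfrac{7}{2} ≠ 0; add g_3 = -\tfrac{15}{4}x_2^{2} + \tfrac{37}{4}x_2 - \tfrac{7}{2} to the basis.

The other S-polynomials (S(f_1,g_3), S(f_2,g_3)) all reduce to 0 modulo the current basis, so we have a Gröbner basis.
Inter-reduce: drop elements whose leading term is divisible by another's, tail-reduce, and make monic.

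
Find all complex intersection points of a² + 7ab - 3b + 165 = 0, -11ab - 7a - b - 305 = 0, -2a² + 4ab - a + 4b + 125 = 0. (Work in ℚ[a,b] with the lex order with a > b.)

Compute a lex Gröbner basis by Buchberger's algorithm.
f_1 = a² + 7ab - 3b + 165, LT = a².
f_2 = -11ab - 7a - b - 305, LT = ab.
f_3 = -2a² + 4ab - a + 4b + 125, LT = a².

S(f_1,f_2): lcm = a²b. S = -7/11a² + 7ab² - 1/11ab - 305/11a - 3b² + 165b.
  leading term a²: subtract (-7/11)·f_1 from -7/11a² + 7ab² - 1/11ab - 305/11a - 3b² + 165b → 7ab² + 48/11ab - 305/11a - 3b² + 1794/11b + 105
  leading term ab²: subtract (-7/11b)·f_2 from 7ab² + 48/11ab - 305/11a - 3b² + 1794/11b + 105 → -1/11ab - 305/11a - 40/11b² - 31b + 105
  leading term ab: subtract (1/121)·f_2 from -1/11ab - 305/11a - 40/11b² - 31b + 105 → -3348/121a - 40/11b² - 3750/121b + 13010/121
  leading term a: no divisor's leading term divides it; move -3348/121a to the remainder.
  leading term b²: no divisor's leading term divides it; move -40/11b² to the remainder.
  leading term b: no divisor's leading term divides it; move -3750/121b to the remainder.
  leading term 1: no divisor's leading term divides it; move 13010/121 to the remainder.
  remainder -3348/121a - 40/11b² - 3750/121b + 13010/121 ≠ 0; add h_4 = -3348/121a - 40/11b² - 3750/121b + 13010/121 to the basis.

S(f_1,f_3): lcm = a². S = 9ab - ½a - b + 455/2.
  leading term ab: subtract (-9/11)·f_2 from 9ab - ½a - b + 455/2 → -137/22a - 20/11b - 485/22
  leading term a: subtract (1507/6696)·h_4 from -137/22a - 20/11b - 485/22 → 685/837b² + 5755/1116b - 154825/3348
  leading term b²: no divisor's leading term divides it; move 685/837b² to the remainder.
  leading term b: no divisor's leading term divides it; move 5755/1116b to the remainder.
  leading term 1: no divisor's leading term divides it; move -154825/3348 to the remainder.
  remainder 685/837b² + 5755/1116b - 154825/3348 ≠ 0; add h_5 = 685/837b² + 5755/1116b - 154825/3348 to the basis.

S(f_2,f_3): lcm = a²b. S = 7/11a² + 2ab² - 9/22ab + 305/11a + 2b² + 125/2b.
  leading term a²: subtract (7/11)·f_1 from 7/11a² + 2ab² - 9/22ab + 305/11a + 2b² + 125/2b → 2ab² - 107/22ab + 305/11a + 2b² + 1417/22b - 105
  leading term ab²: subtract (-2/11b)·f_2 from 2ab² - 107/22ab + 305/11a + 2b² + 1417/22b - 105 → -135/22ab + 305/11a + 20/11b² + 197/22b - 105
  leading term ab: subtract (135/242)·f_2 from -135/22ab + 305/11a + 20/11b² + 197/22b - 105 → 7655/242a + 20/11b² + 1151/121b + 15765/242
  leading term a: subtract (-7655/6696)·h_4 from 7655/242a + 20/11b² + 1151/121b + 15765/242 → -21535/9207b² - 318169/12276b + 6926035/36828
  leading term b²: subtract (-4307/1507)·h_5 from -21535/9207b² - 318169/12276b + 6926035/36828 → -16848/1507b + 84240/1507
  leading term b: no divisor's leading term divides it; move -16848/1507b to the remainder.
  leading term 1: no divisor's leading term divides it; move 84240/1507 to the remainder.
  remainder -16848/1507b + 84240/1507 ≠ 0; add h_6 = -16848/1507b + 84240/1507 to the basis.

The other S-polynomials (S(f_1,h_4), S(f_2,h_4), S(f_3,h_4), S(f_1,h_5), S(f_2,h_5), S(f_3,h_5), S(h_4,h_5), S(f_1,h_6), S(f_2,h_6), S(f_3,h_6), S(h_4,h_6), S(h_5,h_6)) all reduce to 0 modulo the current basis, so we have a Gröbner basis.
Inter-reduce: drop elements whose leading term is divisible by another's, tail-reduce, and make monic.
Reduced Gröbner basis: {a + 5, b - 5}.

A lex Gröbner basis eliminates variables successively. Here b - 5 depends only on b, with roots {5}; lifting each root through the earlier basis elements recovers the full solutions.
  b = 5: the earlier basis element becomes a + 5 = 0, giving a = -5 — point (-5, 5).
Check: every point annihilates each of the original generators.
This is the nonlinear analogue of row-reducing a linear system.

{(-5, 5)}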